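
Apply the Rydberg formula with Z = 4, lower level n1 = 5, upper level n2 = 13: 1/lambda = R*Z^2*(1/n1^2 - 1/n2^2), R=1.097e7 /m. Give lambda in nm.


1/lambda = R * Z^2 * (1/n1^2 - 1/n2^2)
= 1.097e7 * 4^2 * (1/5^2 - 1/13^2)
= 1.097e7 * 16 * (0.04 - 0.005917)
= 5.9822e+06 /m
lambda = 1 / 5.9822e+06
= 167.162 nm

167.162


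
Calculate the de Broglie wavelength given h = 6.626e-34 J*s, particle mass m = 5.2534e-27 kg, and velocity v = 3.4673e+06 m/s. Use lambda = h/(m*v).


lambda = h / (m * v)
= 6.626e-34 / (5.2534e-27 * 3.4673e+06)
= 6.626e-34 / 1.8215e-20
= 3.6376e-14 m

3.6376e-14


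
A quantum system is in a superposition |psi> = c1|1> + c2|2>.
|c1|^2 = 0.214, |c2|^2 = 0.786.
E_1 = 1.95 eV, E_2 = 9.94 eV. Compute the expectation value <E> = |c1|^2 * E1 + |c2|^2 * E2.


<E> = |c1|^2 * E1 + |c2|^2 * E2
= 0.214 * 1.95 + 0.786 * 9.94
= 0.4173 + 7.8128
= 8.2301 eV

8.2301


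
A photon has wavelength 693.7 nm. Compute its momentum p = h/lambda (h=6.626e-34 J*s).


p = h / lambda
= 6.626e-34 / (693.7e-9)
= 6.626e-34 / 6.9370e-07
= 9.5517e-28 kg*m/s

9.5517e-28


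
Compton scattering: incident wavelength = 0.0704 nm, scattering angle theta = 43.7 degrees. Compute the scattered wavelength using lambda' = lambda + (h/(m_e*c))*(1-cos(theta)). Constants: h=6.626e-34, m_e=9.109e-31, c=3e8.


Compton wavelength: h/(m_e*c) = 2.4247e-12 m
d_lambda = 2.4247e-12 * (1 - cos(43.7 deg))
= 2.4247e-12 * 0.277033
= 6.7172e-13 m = 0.000672 nm
lambda' = 0.0704 + 0.000672
= 0.071072 nm

0.071072


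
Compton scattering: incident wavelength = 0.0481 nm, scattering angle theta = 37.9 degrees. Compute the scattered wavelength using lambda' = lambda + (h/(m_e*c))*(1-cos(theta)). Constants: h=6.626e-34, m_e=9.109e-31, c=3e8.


Compton wavelength: h/(m_e*c) = 2.4247e-12 m
d_lambda = 2.4247e-12 * (1 - cos(37.9 deg))
= 2.4247e-12 * 0.210916
= 5.1141e-13 m = 0.000511 nm
lambda' = 0.0481 + 0.000511
= 0.048611 nm

0.048611


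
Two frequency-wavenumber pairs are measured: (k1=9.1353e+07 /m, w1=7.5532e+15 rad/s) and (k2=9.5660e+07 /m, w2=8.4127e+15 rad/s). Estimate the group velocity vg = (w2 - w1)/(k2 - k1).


vg = (w2 - w1) / (k2 - k1)
= (8.4127e+15 - 7.5532e+15) / (9.5660e+07 - 9.1353e+07)
= 8.5950e+14 / 4.3070e+06
= 1.9956e+08 m/s

1.9956e+08


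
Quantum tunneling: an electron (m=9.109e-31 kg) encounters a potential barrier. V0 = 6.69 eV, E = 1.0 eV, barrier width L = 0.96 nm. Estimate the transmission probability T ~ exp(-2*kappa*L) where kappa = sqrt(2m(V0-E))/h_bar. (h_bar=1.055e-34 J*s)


V0 - E = 5.69 eV = 9.1154e-19 J
kappa = sqrt(2 * m * (V0-E)) / h_bar
= sqrt(2 * 9.109e-31 * 9.1154e-19) / 1.055e-34
= 1.2215e+10 /m
2*kappa*L = 2 * 1.2215e+10 * 0.96e-9
= 23.4524
T = exp(-23.4524) = 6.527855e-11

6.527855e-11


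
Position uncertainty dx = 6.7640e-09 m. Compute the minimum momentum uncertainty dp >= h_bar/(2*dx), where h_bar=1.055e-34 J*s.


dp = h_bar / (2 * dx)
= 1.055e-34 / (2 * 6.7640e-09)
= 1.055e-34 / 1.3528e-08
= 7.7986e-27 kg*m/s

7.7986e-27


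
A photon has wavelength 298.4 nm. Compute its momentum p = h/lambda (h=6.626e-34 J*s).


p = h / lambda
= 6.626e-34 / (298.4e-9)
= 6.626e-34 / 2.9840e-07
= 2.2205e-27 kg*m/s

2.2205e-27


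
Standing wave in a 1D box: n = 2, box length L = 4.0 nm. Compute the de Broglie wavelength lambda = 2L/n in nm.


lambda = 2L / n
= 2 * 4.0 / 2
= 8.0 / 2
= 4.0 nm

4.0


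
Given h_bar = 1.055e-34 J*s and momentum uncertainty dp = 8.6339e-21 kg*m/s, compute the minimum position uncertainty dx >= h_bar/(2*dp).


dx = h_bar / (2 * dp)
= 1.055e-34 / (2 * 8.6339e-21)
= 1.055e-34 / 1.7268e-20
= 6.1096e-15 m

6.1096e-15


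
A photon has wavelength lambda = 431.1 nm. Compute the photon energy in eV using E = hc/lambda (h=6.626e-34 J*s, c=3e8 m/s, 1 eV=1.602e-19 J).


E = hc / lambda
= (6.626e-34)(3e8) / (431.1e-9)
= 1.9878e-25 / 4.3110e-07
= 4.6110e-19 J
Converting to eV: 4.6110e-19 / 1.602e-19
= 2.8783 eV

2.8783


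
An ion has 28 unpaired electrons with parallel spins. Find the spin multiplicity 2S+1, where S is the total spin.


Total spin S = N * (1/2) = 28 * 0.5 = 14.0
Spin multiplicity = 2S + 1
= 2 * 14.0 + 1
= 29

29


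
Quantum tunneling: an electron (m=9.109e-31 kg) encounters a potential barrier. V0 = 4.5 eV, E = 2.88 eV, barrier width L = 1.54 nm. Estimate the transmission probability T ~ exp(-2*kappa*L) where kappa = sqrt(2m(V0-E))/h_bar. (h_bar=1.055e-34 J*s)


V0 - E = 1.62 eV = 2.5952e-19 J
kappa = sqrt(2 * m * (V0-E)) / h_bar
= sqrt(2 * 9.109e-31 * 2.5952e-19) / 1.055e-34
= 6.5176e+09 /m
2*kappa*L = 2 * 6.5176e+09 * 1.54e-9
= 20.0742
T = exp(-20.0742) = 1.913830e-09

1.913830e-09


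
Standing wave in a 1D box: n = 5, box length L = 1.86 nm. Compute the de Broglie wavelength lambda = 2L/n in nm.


lambda = 2L / n
= 2 * 1.86 / 5
= 3.72 / 5
= 0.744 nm

0.744


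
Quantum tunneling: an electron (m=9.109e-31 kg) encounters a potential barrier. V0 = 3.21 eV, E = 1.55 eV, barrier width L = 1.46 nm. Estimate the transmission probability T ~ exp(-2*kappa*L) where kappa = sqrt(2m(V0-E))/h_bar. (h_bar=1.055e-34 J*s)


V0 - E = 1.66 eV = 2.6593e-19 J
kappa = sqrt(2 * m * (V0-E)) / h_bar
= sqrt(2 * 9.109e-31 * 2.6593e-19) / 1.055e-34
= 6.5976e+09 /m
2*kappa*L = 2 * 6.5976e+09 * 1.46e-9
= 19.2649
T = exp(-19.2649) = 4.299066e-09

4.299066e-09


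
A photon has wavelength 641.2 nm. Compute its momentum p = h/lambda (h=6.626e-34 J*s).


p = h / lambda
= 6.626e-34 / (641.2e-9)
= 6.626e-34 / 6.4120e-07
= 1.0334e-27 kg*m/s

1.0334e-27


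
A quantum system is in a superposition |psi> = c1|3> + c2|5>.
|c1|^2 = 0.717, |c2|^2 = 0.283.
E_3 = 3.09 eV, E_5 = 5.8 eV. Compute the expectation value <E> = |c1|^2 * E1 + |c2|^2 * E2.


<E> = |c1|^2 * E1 + |c2|^2 * E2
= 0.717 * 3.09 + 0.283 * 5.8
= 2.2155 + 1.6414
= 3.8569 eV

3.8569


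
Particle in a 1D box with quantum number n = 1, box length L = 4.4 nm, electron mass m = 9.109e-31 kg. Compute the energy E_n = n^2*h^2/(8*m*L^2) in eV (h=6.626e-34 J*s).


E = n^2 * h^2 / (8 * m * L^2)
= 1^2 * (6.626e-34)^2 / (8 * 9.109e-31 * (4.4e-9)^2)
= 1 * 4.3904e-67 / (8 * 9.109e-31 * 1.9360e-17)
= 3.1120e-21 J
= 0.0194 eV

0.0194


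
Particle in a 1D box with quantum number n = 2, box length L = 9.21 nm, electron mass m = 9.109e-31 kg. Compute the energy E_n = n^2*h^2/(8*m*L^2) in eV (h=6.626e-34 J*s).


E = n^2 * h^2 / (8 * m * L^2)
= 2^2 * (6.626e-34)^2 / (8 * 9.109e-31 * (9.21e-9)^2)
= 4 * 4.3904e-67 / (8 * 9.109e-31 * 8.4824e-17)
= 2.8411e-21 J
= 0.0177 eV

0.0177


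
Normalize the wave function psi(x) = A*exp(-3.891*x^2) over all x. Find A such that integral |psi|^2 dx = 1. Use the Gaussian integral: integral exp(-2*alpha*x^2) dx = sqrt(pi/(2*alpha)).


integral |psi|^2 dx = A^2 * sqrt(pi/(2*alpha)) = 1
A^2 = sqrt(2*alpha/pi)
= sqrt(2 * 3.891 / pi)
= 1.573877
A = sqrt(1.573877)
= 1.2545

1.2545


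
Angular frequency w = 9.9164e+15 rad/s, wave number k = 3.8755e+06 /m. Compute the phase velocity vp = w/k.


vp = w / k
= 9.9164e+15 / 3.8755e+06
= 2.5587e+09 m/s

2.5587e+09


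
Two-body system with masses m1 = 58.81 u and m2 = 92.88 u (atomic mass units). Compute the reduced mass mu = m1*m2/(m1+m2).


mu = m1 * m2 / (m1 + m2)
= 58.81 * 92.88 / (58.81 + 92.88)
= 5462.2728 / 151.69
= 36.0094 u

36.0094


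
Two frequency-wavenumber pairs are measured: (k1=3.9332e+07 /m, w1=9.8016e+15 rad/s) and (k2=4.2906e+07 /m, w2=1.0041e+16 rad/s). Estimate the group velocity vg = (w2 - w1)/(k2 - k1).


vg = (w2 - w1) / (k2 - k1)
= (1.0041e+16 - 9.8016e+15) / (4.2906e+07 - 3.9332e+07)
= 2.3940e+14 / 3.5740e+06
= 6.6984e+07 m/s

6.6984e+07


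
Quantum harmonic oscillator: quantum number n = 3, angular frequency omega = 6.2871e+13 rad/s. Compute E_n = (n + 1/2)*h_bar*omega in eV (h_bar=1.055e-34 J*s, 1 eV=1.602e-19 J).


E = (n + 1/2) * h_bar * omega
= (3 + 0.5) * 1.055e-34 * 6.2871e+13
= 3.5 * 6.6329e-21
= 2.3215e-20 J
= 0.1449 eV

0.1449


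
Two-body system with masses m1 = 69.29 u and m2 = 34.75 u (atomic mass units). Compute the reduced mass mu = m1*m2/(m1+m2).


mu = m1 * m2 / (m1 + m2)
= 69.29 * 34.75 / (69.29 + 34.75)
= 2407.8275 / 104.04
= 23.1433 u

23.1433


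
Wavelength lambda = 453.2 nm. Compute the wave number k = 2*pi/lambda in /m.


k = 2 * pi / lambda
= 6.2832 / (453.2e-9)
= 6.2832 / 4.5320e-07
= 1.3864e+07 /m

1.3864e+07


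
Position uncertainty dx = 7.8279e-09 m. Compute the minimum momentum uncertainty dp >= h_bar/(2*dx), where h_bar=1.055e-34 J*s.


dp = h_bar / (2 * dx)
= 1.055e-34 / (2 * 7.8279e-09)
= 1.055e-34 / 1.5656e-08
= 6.7387e-27 kg*m/s

6.7387e-27


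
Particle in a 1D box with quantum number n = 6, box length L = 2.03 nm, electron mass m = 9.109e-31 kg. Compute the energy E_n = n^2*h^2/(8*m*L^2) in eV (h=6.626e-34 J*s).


E = n^2 * h^2 / (8 * m * L^2)
= 6^2 * (6.626e-34)^2 / (8 * 9.109e-31 * (2.03e-9)^2)
= 36 * 4.3904e-67 / (8 * 9.109e-31 * 4.1209e-18)
= 5.2632e-19 J
= 3.2854 eV

3.2854


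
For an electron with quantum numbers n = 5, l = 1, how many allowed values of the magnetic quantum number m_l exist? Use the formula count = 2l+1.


m_l ranges from -l to +l in integer steps
So m_l goes from -1 to +1
Count = 2l + 1 = 2*1 + 1
= 3

3


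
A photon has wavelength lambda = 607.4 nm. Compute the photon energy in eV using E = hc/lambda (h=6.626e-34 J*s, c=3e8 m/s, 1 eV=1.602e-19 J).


E = hc / lambda
= (6.626e-34)(3e8) / (607.4e-9)
= 1.9878e-25 / 6.0740e-07
= 3.2726e-19 J
Converting to eV: 3.2726e-19 / 1.602e-19
= 2.0428 eV

2.0428


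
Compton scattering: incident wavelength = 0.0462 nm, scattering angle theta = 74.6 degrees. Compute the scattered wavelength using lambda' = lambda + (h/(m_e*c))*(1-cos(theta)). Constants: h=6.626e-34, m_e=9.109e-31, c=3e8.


Compton wavelength: h/(m_e*c) = 2.4247e-12 m
d_lambda = 2.4247e-12 * (1 - cos(74.6 deg))
= 2.4247e-12 * 0.734444
= 1.7808e-12 m = 0.001781 nm
lambda' = 0.0462 + 0.001781
= 0.047981 nm

0.047981


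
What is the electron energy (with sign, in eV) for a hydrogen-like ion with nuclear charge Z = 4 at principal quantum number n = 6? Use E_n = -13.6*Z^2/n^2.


E_n = -13.6 * Z^2 / n^2
= -13.6 * 4^2 / 6^2
= -13.6 * 16 / 36
= -6.0444 eV

-6.0444


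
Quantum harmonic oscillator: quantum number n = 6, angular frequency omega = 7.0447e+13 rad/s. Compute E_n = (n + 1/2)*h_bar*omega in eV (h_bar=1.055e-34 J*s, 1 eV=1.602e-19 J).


E = (n + 1/2) * h_bar * omega
= (6 + 0.5) * 1.055e-34 * 7.0447e+13
= 6.5 * 7.4322e-21
= 4.8309e-20 J
= 0.3016 eV

0.3016


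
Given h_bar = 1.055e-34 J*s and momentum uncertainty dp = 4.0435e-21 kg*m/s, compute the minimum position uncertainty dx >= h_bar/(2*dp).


dx = h_bar / (2 * dp)
= 1.055e-34 / (2 * 4.0435e-21)
= 1.055e-34 / 8.0870e-21
= 1.3046e-14 m

1.3046e-14


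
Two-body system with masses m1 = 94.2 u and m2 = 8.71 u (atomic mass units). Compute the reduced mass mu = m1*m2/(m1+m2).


mu = m1 * m2 / (m1 + m2)
= 94.2 * 8.71 / (94.2 + 8.71)
= 820.482 / 102.91
= 7.9728 u

7.9728


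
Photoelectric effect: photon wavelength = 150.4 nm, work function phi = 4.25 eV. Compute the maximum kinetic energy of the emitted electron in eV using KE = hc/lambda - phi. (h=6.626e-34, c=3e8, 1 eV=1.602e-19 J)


E_photon = hc / lambda
= (6.626e-34)(3e8) / (150.4e-9)
= 1.3217e-18 J
= 8.2502 eV
KE = E_photon - phi
= 8.2502 - 4.25
= 4.0002 eV

4.0002


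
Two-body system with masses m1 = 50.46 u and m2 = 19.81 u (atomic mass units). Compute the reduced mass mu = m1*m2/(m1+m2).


mu = m1 * m2 / (m1 + m2)
= 50.46 * 19.81 / (50.46 + 19.81)
= 999.6126 / 70.27
= 14.2253 u

14.2253


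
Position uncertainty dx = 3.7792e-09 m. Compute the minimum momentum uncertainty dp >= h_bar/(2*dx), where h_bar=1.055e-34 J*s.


dp = h_bar / (2 * dx)
= 1.055e-34 / (2 * 3.7792e-09)
= 1.055e-34 / 7.5584e-09
= 1.3958e-26 kg*m/s

1.3958e-26


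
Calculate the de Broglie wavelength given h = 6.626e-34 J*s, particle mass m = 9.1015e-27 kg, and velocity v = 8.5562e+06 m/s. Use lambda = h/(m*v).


lambda = h / (m * v)
= 6.626e-34 / (9.1015e-27 * 8.5562e+06)
= 6.626e-34 / 7.7874e-20
= 8.5086e-15 m

8.5086e-15


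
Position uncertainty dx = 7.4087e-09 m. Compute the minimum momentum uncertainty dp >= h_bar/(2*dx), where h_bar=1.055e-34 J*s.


dp = h_bar / (2 * dx)
= 1.055e-34 / (2 * 7.4087e-09)
= 1.055e-34 / 1.4817e-08
= 7.1200e-27 kg*m/s

7.1200e-27


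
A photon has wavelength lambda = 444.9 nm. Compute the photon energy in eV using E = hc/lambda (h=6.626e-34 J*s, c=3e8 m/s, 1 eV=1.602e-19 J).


E = hc / lambda
= (6.626e-34)(3e8) / (444.9e-9)
= 1.9878e-25 / 4.4490e-07
= 4.4680e-19 J
Converting to eV: 4.4680e-19 / 1.602e-19
= 2.789 eV

2.789


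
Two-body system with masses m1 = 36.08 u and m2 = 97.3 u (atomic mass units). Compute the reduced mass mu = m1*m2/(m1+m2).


mu = m1 * m2 / (m1 + m2)
= 36.08 * 97.3 / (36.08 + 97.3)
= 3510.584 / 133.38
= 26.3202 u

26.3202


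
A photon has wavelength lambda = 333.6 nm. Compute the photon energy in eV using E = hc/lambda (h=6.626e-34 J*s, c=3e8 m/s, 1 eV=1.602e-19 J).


E = hc / lambda
= (6.626e-34)(3e8) / (333.6e-9)
= 1.9878e-25 / 3.3360e-07
= 5.9586e-19 J
Converting to eV: 5.9586e-19 / 1.602e-19
= 3.7195 eV

3.7195


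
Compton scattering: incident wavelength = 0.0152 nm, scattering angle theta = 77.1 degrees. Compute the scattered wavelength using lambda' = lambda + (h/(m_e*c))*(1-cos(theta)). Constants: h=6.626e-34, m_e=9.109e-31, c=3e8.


Compton wavelength: h/(m_e*c) = 2.4247e-12 m
d_lambda = 2.4247e-12 * (1 - cos(77.1 deg))
= 2.4247e-12 * 0.77675
= 1.8834e-12 m = 0.001883 nm
lambda' = 0.0152 + 0.001883
= 0.017083 nm

0.017083


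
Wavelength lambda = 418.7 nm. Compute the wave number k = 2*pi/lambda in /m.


k = 2 * pi / lambda
= 6.2832 / (418.7e-9)
= 6.2832 / 4.1870e-07
= 1.5006e+07 /m

1.5006e+07


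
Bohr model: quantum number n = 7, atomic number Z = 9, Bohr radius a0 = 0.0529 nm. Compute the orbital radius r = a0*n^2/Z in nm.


r = a0 * n^2 / Z
= 0.0529 * 7^2 / 9
= 0.0529 * 49 / 9
= 0.288 nm

0.288


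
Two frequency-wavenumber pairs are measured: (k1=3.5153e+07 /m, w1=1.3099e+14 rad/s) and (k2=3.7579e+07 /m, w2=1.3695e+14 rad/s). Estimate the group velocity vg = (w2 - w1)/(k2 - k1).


vg = (w2 - w1) / (k2 - k1)
= (1.3695e+14 - 1.3099e+14) / (3.7579e+07 - 3.5153e+07)
= 5.9600e+12 / 2.4260e+06
= 2.4567e+06 m/s

2.4567e+06


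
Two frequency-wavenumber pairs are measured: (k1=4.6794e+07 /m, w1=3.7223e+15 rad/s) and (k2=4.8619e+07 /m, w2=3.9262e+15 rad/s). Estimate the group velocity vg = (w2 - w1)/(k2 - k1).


vg = (w2 - w1) / (k2 - k1)
= (3.9262e+15 - 3.7223e+15) / (4.8619e+07 - 4.6794e+07)
= 2.0390e+14 / 1.8250e+06
= 1.1173e+08 m/s

1.1173e+08


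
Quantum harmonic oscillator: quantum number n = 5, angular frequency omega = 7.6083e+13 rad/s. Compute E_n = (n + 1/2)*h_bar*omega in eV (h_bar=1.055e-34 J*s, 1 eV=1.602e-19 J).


E = (n + 1/2) * h_bar * omega
= (5 + 0.5) * 1.055e-34 * 7.6083e+13
= 5.5 * 8.0268e-21
= 4.4147e-20 J
= 0.2756 eV

0.2756


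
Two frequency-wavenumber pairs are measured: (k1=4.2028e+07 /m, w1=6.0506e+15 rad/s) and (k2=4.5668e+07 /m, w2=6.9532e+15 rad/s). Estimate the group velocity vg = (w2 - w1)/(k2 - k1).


vg = (w2 - w1) / (k2 - k1)
= (6.9532e+15 - 6.0506e+15) / (4.5668e+07 - 4.2028e+07)
= 9.0260e+14 / 3.6400e+06
= 2.4797e+08 m/s

2.4797e+08


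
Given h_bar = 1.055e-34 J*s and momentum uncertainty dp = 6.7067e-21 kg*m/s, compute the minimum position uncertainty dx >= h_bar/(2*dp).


dx = h_bar / (2 * dp)
= 1.055e-34 / (2 * 6.7067e-21)
= 1.055e-34 / 1.3413e-20
= 7.8653e-15 m

7.8653e-15


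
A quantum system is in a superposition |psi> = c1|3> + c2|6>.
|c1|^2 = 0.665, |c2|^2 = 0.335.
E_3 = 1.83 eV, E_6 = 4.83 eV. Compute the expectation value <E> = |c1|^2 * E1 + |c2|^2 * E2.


<E> = |c1|^2 * E1 + |c2|^2 * E2
= 0.665 * 1.83 + 0.335 * 4.83
= 1.217 + 1.6181
= 2.835 eV

2.835


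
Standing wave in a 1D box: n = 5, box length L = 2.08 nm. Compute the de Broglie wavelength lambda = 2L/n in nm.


lambda = 2L / n
= 2 * 2.08 / 5
= 4.16 / 5
= 0.832 nm

0.832


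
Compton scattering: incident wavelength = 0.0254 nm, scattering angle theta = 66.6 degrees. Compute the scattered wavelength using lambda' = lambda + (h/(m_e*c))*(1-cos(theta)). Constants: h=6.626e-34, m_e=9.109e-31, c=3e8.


Compton wavelength: h/(m_e*c) = 2.4247e-12 m
d_lambda = 2.4247e-12 * (1 - cos(66.6 deg))
= 2.4247e-12 * 0.602852
= 1.4617e-12 m = 0.001462 nm
lambda' = 0.0254 + 0.001462
= 0.026862 nm

0.026862


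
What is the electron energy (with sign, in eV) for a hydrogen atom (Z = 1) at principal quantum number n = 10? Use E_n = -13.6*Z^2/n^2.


E_n = -13.6 * Z^2 / n^2
= -13.6 * 1^2 / 10^2
= -13.6 * 1 / 100
= -0.136 eV

-0.136


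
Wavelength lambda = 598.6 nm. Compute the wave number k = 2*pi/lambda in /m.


k = 2 * pi / lambda
= 6.2832 / (598.6e-9)
= 6.2832 / 5.9860e-07
= 1.0496e+07 /m

1.0496e+07


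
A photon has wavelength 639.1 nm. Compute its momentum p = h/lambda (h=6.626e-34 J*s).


p = h / lambda
= 6.626e-34 / (639.1e-9)
= 6.626e-34 / 6.3910e-07
= 1.0368e-27 kg*m/s

1.0368e-27


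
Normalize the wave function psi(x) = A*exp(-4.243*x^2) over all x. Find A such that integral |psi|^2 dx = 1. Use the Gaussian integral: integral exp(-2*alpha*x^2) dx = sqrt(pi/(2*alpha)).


integral |psi|^2 dx = A^2 * sqrt(pi/(2*alpha)) = 1
A^2 = sqrt(2*alpha/pi)
= sqrt(2 * 4.243 / pi)
= 1.643526
A = sqrt(1.643526)
= 1.282

1.282


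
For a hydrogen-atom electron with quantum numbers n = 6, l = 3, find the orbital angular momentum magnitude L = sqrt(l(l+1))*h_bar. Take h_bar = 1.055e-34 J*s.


L = sqrt(l*(l+1)) * h_bar
= sqrt(3 * 4) * 1.055e-34
= sqrt(12) * 1.055e-34
= 3.4641 * 1.055e-34
= 3.6546e-34 J*s

3.6546e-34


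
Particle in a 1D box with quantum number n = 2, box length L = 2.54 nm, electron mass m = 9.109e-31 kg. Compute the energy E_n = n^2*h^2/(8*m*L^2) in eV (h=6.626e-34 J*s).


E = n^2 * h^2 / (8 * m * L^2)
= 2^2 * (6.626e-34)^2 / (8 * 9.109e-31 * (2.54e-9)^2)
= 4 * 4.3904e-67 / (8 * 9.109e-31 * 6.4516e-18)
= 3.7354e-20 J
= 0.2332 eV

0.2332


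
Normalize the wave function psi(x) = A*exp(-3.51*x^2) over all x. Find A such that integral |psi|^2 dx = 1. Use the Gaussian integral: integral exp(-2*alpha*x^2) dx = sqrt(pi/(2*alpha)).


integral |psi|^2 dx = A^2 * sqrt(pi/(2*alpha)) = 1
A^2 = sqrt(2*alpha/pi)
= sqrt(2 * 3.51 / pi)
= 1.494836
A = sqrt(1.494836)
= 1.2226

1.2226


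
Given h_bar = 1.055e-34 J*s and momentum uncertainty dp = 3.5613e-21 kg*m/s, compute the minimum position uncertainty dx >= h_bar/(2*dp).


dx = h_bar / (2 * dp)
= 1.055e-34 / (2 * 3.5613e-21)
= 1.055e-34 / 7.1226e-21
= 1.4812e-14 m

1.4812e-14


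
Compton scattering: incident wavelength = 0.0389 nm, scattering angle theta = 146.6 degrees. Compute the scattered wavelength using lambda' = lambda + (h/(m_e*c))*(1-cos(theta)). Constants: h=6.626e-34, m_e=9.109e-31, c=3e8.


Compton wavelength: h/(m_e*c) = 2.4247e-12 m
d_lambda = 2.4247e-12 * (1 - cos(146.6 deg))
= 2.4247e-12 * 1.834848
= 4.4490e-12 m = 0.004449 nm
lambda' = 0.0389 + 0.004449
= 0.043349 nm

0.043349


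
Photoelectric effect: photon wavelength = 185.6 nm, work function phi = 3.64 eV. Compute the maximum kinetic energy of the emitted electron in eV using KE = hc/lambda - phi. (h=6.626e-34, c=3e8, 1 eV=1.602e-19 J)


E_photon = hc / lambda
= (6.626e-34)(3e8) / (185.6e-9)
= 1.0710e-18 J
= 6.6855 eV
KE = E_photon - phi
= 6.6855 - 3.64
= 3.0455 eV

3.0455


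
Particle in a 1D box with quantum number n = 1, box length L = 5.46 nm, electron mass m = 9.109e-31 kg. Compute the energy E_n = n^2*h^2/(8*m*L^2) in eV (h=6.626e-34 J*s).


E = n^2 * h^2 / (8 * m * L^2)
= 1^2 * (6.626e-34)^2 / (8 * 9.109e-31 * (5.46e-9)^2)
= 1 * 4.3904e-67 / (8 * 9.109e-31 * 2.9812e-17)
= 2.0210e-21 J
= 0.0126 eV

0.0126


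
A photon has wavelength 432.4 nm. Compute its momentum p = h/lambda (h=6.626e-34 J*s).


p = h / lambda
= 6.626e-34 / (432.4e-9)
= 6.626e-34 / 4.3240e-07
= 1.5324e-27 kg*m/s

1.5324e-27


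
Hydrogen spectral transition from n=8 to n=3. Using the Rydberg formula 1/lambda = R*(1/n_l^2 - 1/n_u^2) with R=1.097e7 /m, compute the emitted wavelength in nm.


1/lambda = R * (1/n_l^2 - 1/n_u^2)
= 1.097e7 * (1/3^2 - 1/8^2)
= 1.097e7 * (0.111111 - 0.015625)
= 1.097e7 * 0.095486
= 1.0475e+06 /m
lambda = 1 / 1.0475e+06 = 954.6698 nm

954.6698


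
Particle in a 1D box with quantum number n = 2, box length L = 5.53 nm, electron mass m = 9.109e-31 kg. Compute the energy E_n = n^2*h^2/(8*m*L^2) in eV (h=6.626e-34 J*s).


E = n^2 * h^2 / (8 * m * L^2)
= 2^2 * (6.626e-34)^2 / (8 * 9.109e-31 * (5.53e-9)^2)
= 4 * 4.3904e-67 / (8 * 9.109e-31 * 3.0581e-17)
= 7.8805e-21 J
= 0.0492 eV

0.0492


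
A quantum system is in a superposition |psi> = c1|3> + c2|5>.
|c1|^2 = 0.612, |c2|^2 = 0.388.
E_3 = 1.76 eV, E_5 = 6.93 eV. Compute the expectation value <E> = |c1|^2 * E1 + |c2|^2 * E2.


<E> = |c1|^2 * E1 + |c2|^2 * E2
= 0.612 * 1.76 + 0.388 * 6.93
= 1.0771 + 2.6888
= 3.766 eV

3.766


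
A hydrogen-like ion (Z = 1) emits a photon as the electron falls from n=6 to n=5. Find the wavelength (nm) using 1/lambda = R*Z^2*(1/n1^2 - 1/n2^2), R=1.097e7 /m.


1/lambda = R * Z^2 * (1/n1^2 - 1/n2^2)
= 1.097e7 * 1^2 * (1/5^2 - 1/6^2)
= 1.097e7 * 1 * (0.04 - 0.027778)
= 1.3408e+05 /m
lambda = 1 / 1.3408e+05
= 7458.3575 nm

7458.3575


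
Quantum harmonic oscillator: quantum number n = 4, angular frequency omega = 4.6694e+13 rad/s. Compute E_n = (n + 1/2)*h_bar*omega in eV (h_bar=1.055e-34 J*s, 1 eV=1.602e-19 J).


E = (n + 1/2) * h_bar * omega
= (4 + 0.5) * 1.055e-34 * 4.6694e+13
= 4.5 * 4.9262e-21
= 2.2168e-20 J
= 0.1384 eV

0.1384


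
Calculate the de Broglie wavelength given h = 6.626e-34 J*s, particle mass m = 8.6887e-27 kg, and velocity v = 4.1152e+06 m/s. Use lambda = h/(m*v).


lambda = h / (m * v)
= 6.626e-34 / (8.6887e-27 * 4.1152e+06)
= 6.626e-34 / 3.5756e-20
= 1.8531e-14 m

1.8531e-14


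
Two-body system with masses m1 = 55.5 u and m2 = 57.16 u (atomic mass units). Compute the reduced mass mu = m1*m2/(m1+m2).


mu = m1 * m2 / (m1 + m2)
= 55.5 * 57.16 / (55.5 + 57.16)
= 3172.38 / 112.66
= 28.1589 u

28.1589


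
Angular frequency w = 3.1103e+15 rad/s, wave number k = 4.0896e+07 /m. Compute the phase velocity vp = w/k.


vp = w / k
= 3.1103e+15 / 4.0896e+07
= 7.6054e+07 m/s

7.6054e+07


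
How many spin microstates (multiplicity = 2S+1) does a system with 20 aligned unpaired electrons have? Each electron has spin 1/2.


Total spin S = N * (1/2) = 20 * 0.5 = 10.0
Spin multiplicity = 2S + 1
= 2 * 10.0 + 1
= 21

21


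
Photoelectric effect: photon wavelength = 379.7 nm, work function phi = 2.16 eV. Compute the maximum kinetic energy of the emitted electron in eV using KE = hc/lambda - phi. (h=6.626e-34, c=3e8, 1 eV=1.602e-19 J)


E_photon = hc / lambda
= (6.626e-34)(3e8) / (379.7e-9)
= 5.2352e-19 J
= 3.2679 eV
KE = E_photon - phi
= 3.2679 - 2.16
= 1.1079 eV

1.1079


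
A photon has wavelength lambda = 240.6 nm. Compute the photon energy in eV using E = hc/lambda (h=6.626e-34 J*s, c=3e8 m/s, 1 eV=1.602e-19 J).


E = hc / lambda
= (6.626e-34)(3e8) / (240.6e-9)
= 1.9878e-25 / 2.4060e-07
= 8.2618e-19 J
Converting to eV: 8.2618e-19 / 1.602e-19
= 5.1572 eV

5.1572


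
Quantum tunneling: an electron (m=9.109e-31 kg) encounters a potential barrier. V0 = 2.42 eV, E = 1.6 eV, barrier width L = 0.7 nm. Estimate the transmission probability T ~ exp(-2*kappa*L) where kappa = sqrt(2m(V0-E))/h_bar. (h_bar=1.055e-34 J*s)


V0 - E = 0.82 eV = 1.3136e-19 J
kappa = sqrt(2 * m * (V0-E)) / h_bar
= sqrt(2 * 9.109e-31 * 1.3136e-19) / 1.055e-34
= 4.6370e+09 /m
2*kappa*L = 2 * 4.6370e+09 * 0.7e-9
= 6.4918
T = exp(-6.4918) = 1.515841e-03

1.515841e-03


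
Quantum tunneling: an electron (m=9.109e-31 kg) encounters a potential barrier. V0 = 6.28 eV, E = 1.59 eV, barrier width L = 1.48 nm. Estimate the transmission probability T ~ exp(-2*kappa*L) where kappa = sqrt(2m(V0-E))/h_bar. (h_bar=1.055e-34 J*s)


V0 - E = 4.69 eV = 7.5134e-19 J
kappa = sqrt(2 * m * (V0-E)) / h_bar
= sqrt(2 * 9.109e-31 * 7.5134e-19) / 1.055e-34
= 1.1090e+10 /m
2*kappa*L = 2 * 1.1090e+10 * 1.48e-9
= 32.8252
T = exp(-32.8252) = 5.548814e-15

5.548814e-15


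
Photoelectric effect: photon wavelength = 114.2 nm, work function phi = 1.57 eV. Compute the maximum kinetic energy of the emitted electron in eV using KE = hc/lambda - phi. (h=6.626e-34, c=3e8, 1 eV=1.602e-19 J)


E_photon = hc / lambda
= (6.626e-34)(3e8) / (114.2e-9)
= 1.7406e-18 J
= 10.8654 eV
KE = E_photon - phi
= 10.8654 - 1.57
= 9.2954 eV

9.2954


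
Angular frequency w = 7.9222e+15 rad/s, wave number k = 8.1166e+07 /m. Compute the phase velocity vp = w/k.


vp = w / k
= 7.9222e+15 / 8.1166e+07
= 9.7605e+07 m/s

9.7605e+07


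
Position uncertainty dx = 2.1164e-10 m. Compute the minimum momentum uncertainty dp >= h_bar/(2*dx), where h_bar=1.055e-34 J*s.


dp = h_bar / (2 * dx)
= 1.055e-34 / (2 * 2.1164e-10)
= 1.055e-34 / 4.2328e-10
= 2.4924e-25 kg*m/s

2.4924e-25


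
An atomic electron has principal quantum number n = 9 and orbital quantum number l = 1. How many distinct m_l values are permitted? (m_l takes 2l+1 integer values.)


m_l ranges from -l to +l in integer steps
So m_l goes from -1 to +1
Count = 2l + 1 = 2*1 + 1
= 3

3


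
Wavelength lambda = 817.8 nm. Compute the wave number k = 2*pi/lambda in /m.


k = 2 * pi / lambda
= 6.2832 / (817.8e-9)
= 6.2832 / 8.1780e-07
= 7.6830e+06 /m

7.6830e+06


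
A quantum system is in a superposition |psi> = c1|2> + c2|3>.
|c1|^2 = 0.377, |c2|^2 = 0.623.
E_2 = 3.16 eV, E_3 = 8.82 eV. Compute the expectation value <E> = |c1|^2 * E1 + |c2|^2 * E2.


<E> = |c1|^2 * E1 + |c2|^2 * E2
= 0.377 * 3.16 + 0.623 * 8.82
= 1.1913 + 5.4949
= 6.6862 eV

6.6862


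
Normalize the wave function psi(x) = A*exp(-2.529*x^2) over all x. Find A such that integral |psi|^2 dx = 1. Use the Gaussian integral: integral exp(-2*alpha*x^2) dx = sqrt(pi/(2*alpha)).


integral |psi|^2 dx = A^2 * sqrt(pi/(2*alpha)) = 1
A^2 = sqrt(2*alpha/pi)
= sqrt(2 * 2.529 / pi)
= 1.268862
A = sqrt(1.268862)
= 1.1264

1.1264


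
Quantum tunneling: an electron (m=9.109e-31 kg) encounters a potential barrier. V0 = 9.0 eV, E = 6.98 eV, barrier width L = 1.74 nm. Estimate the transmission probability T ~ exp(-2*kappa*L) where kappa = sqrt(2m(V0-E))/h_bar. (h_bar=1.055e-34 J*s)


V0 - E = 2.02 eV = 3.2360e-19 J
kappa = sqrt(2 * m * (V0-E)) / h_bar
= sqrt(2 * 9.109e-31 * 3.2360e-19) / 1.055e-34
= 7.2779e+09 /m
2*kappa*L = 2 * 7.2779e+09 * 1.74e-9
= 25.327
T = exp(-25.327) = 1.001418e-11

1.001418e-11


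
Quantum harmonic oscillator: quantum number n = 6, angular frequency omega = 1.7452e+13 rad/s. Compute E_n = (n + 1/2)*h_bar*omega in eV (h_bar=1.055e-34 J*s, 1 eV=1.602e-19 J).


E = (n + 1/2) * h_bar * omega
= (6 + 0.5) * 1.055e-34 * 1.7452e+13
= 6.5 * 1.8412e-21
= 1.1968e-20 J
= 0.0747 eV

0.0747


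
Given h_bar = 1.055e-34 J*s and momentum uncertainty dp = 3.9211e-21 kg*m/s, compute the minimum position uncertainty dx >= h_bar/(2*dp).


dx = h_bar / (2 * dp)
= 1.055e-34 / (2 * 3.9211e-21)
= 1.055e-34 / 7.8422e-21
= 1.3453e-14 m

1.3453e-14


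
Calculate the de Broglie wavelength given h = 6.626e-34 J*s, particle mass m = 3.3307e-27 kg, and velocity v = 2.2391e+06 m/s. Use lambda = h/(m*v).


lambda = h / (m * v)
= 6.626e-34 / (3.3307e-27 * 2.2391e+06)
= 6.626e-34 / 7.4578e-21
= 8.8847e-14 m

8.8847e-14


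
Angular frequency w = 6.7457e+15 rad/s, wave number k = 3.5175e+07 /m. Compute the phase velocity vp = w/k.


vp = w / k
= 6.7457e+15 / 3.5175e+07
= 1.9178e+08 m/s

1.9178e+08


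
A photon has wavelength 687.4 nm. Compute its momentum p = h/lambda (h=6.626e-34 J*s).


p = h / lambda
= 6.626e-34 / (687.4e-9)
= 6.626e-34 / 6.8740e-07
= 9.6392e-28 kg*m/s

9.6392e-28


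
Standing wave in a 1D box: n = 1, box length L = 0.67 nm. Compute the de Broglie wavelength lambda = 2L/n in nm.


lambda = 2L / n
= 2 * 0.67 / 1
= 1.34 / 1
= 1.34 nm

1.34


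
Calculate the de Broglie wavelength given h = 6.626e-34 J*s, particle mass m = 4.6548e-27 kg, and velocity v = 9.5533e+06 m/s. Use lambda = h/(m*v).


lambda = h / (m * v)
= 6.626e-34 / (4.6548e-27 * 9.5533e+06)
= 6.626e-34 / 4.4469e-20
= 1.4900e-14 m

1.4900e-14


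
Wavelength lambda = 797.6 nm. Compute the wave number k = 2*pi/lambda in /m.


k = 2 * pi / lambda
= 6.2832 / (797.6e-9)
= 6.2832 / 7.9760e-07
= 7.8776e+06 /m

7.8776e+06


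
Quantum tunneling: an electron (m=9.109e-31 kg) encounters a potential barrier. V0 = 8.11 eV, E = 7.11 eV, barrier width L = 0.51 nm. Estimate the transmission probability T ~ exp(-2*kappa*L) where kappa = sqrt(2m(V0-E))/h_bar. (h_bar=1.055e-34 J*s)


V0 - E = 1.0 eV = 1.6020e-19 J
kappa = sqrt(2 * m * (V0-E)) / h_bar
= sqrt(2 * 9.109e-31 * 1.6020e-19) / 1.055e-34
= 5.1207e+09 /m
2*kappa*L = 2 * 5.1207e+09 * 0.51e-9
= 5.2231
T = exp(-5.2231) = 5.390529e-03

5.390529e-03


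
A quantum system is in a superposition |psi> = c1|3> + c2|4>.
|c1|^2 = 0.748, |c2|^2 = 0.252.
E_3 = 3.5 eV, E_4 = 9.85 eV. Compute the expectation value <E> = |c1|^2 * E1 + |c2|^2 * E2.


<E> = |c1|^2 * E1 + |c2|^2 * E2
= 0.748 * 3.5 + 0.252 * 9.85
= 2.618 + 2.4822
= 5.1002 eV

5.1002


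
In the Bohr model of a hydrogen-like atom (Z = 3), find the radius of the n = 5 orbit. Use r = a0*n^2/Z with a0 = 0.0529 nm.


r = a0 * n^2 / Z
= 0.0529 * 5^2 / 3
= 0.0529 * 25 / 3
= 0.4408 nm

0.4408


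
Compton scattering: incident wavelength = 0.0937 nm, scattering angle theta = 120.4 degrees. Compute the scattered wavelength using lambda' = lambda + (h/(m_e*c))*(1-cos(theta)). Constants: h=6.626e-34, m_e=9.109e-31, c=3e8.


Compton wavelength: h/(m_e*c) = 2.4247e-12 m
d_lambda = 2.4247e-12 * (1 - cos(120.4 deg))
= 2.4247e-12 * 1.506034
= 3.6517e-12 m = 0.003652 nm
lambda' = 0.0937 + 0.003652
= 0.097352 nm

0.097352


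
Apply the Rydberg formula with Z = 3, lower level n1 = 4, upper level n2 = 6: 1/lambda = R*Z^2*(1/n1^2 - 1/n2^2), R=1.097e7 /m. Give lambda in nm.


1/lambda = R * Z^2 * (1/n1^2 - 1/n2^2)
= 1.097e7 * 3^2 * (1/4^2 - 1/6^2)
= 1.097e7 * 9 * (0.0625 - 0.027778)
= 3.4281e+06 /m
lambda = 1 / 3.4281e+06
= 291.7046 nm

291.7046


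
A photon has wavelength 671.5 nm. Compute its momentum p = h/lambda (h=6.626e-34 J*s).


p = h / lambda
= 6.626e-34 / (671.5e-9)
= 6.626e-34 / 6.7150e-07
= 9.8675e-28 kg*m/s

9.8675e-28


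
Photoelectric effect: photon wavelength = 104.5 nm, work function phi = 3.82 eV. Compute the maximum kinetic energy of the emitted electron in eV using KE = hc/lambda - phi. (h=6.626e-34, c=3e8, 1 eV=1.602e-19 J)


E_photon = hc / lambda
= (6.626e-34)(3e8) / (104.5e-9)
= 1.9022e-18 J
= 11.8739 eV
KE = E_photon - phi
= 11.8739 - 3.82
= 8.0539 eV

8.0539


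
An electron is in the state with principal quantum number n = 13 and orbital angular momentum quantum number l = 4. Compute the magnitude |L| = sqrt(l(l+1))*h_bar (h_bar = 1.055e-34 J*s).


L = sqrt(l*(l+1)) * h_bar
= sqrt(4 * 5) * 1.055e-34
= sqrt(20) * 1.055e-34
= 4.4721 * 1.055e-34
= 4.7181e-34 J*s

4.7181e-34


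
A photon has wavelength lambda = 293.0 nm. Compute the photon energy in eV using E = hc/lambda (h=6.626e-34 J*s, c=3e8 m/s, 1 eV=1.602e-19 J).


E = hc / lambda
= (6.626e-34)(3e8) / (293.0e-9)
= 1.9878e-25 / 2.9300e-07
= 6.7843e-19 J
Converting to eV: 6.7843e-19 / 1.602e-19
= 4.2349 eV

4.2349


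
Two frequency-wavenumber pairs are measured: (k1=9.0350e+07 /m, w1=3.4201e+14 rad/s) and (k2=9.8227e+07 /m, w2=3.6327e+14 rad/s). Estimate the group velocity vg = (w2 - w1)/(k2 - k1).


vg = (w2 - w1) / (k2 - k1)
= (3.6327e+14 - 3.4201e+14) / (9.8227e+07 - 9.0350e+07)
= 2.1260e+13 / 7.8770e+06
= 2.6990e+06 m/s

2.6990e+06


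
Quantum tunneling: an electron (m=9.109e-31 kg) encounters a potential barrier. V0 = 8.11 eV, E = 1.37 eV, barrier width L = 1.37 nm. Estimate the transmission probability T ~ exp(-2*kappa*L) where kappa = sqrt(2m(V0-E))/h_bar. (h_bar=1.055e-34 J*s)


V0 - E = 6.74 eV = 1.0797e-18 J
kappa = sqrt(2 * m * (V0-E)) / h_bar
= sqrt(2 * 9.109e-31 * 1.0797e-18) / 1.055e-34
= 1.3294e+10 /m
2*kappa*L = 2 * 1.3294e+10 * 1.37e-9
= 36.4258
T = exp(-36.4258) = 1.515150e-16

1.515150e-16


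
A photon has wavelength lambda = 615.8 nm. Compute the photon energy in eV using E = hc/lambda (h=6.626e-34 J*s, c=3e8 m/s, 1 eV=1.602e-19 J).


E = hc / lambda
= (6.626e-34)(3e8) / (615.8e-9)
= 1.9878e-25 / 6.1580e-07
= 3.2280e-19 J
Converting to eV: 3.2280e-19 / 1.602e-19
= 2.015 eV

2.015


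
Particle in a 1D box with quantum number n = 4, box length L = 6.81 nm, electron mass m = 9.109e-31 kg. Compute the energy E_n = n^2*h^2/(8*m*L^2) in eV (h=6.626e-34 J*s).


E = n^2 * h^2 / (8 * m * L^2)
= 4^2 * (6.626e-34)^2 / (8 * 9.109e-31 * (6.81e-9)^2)
= 16 * 4.3904e-67 / (8 * 9.109e-31 * 4.6376e-17)
= 2.0786e-20 J
= 0.1297 eV

0.1297


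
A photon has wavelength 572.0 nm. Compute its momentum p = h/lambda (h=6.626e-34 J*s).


p = h / lambda
= 6.626e-34 / (572.0e-9)
= 6.626e-34 / 5.7200e-07
= 1.1584e-27 kg*m/s

1.1584e-27


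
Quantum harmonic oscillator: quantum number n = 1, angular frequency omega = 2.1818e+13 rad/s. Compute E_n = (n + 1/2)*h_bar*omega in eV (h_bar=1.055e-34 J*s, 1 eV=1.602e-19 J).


E = (n + 1/2) * h_bar * omega
= (1 + 0.5) * 1.055e-34 * 2.1818e+13
= 1.5 * 2.3018e-21
= 3.4527e-21 J
= 0.0216 eV

0.0216


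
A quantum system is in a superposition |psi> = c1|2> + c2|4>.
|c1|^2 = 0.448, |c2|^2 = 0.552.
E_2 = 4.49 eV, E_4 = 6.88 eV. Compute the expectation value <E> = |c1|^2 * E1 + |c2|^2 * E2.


<E> = |c1|^2 * E1 + |c2|^2 * E2
= 0.448 * 4.49 + 0.552 * 6.88
= 2.0115 + 3.7978
= 5.8093 eV

5.8093


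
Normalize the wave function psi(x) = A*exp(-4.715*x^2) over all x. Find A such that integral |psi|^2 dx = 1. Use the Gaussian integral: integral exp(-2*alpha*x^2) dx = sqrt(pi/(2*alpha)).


integral |psi|^2 dx = A^2 * sqrt(pi/(2*alpha)) = 1
A^2 = sqrt(2*alpha/pi)
= sqrt(2 * 4.715 / pi)
= 1.732531
A = sqrt(1.732531)
= 1.3163

1.3163


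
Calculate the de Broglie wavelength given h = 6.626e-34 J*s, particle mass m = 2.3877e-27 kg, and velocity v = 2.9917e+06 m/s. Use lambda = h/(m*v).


lambda = h / (m * v)
= 6.626e-34 / (2.3877e-27 * 2.9917e+06)
= 6.626e-34 / 7.1433e-21
= 9.2758e-14 m

9.2758e-14


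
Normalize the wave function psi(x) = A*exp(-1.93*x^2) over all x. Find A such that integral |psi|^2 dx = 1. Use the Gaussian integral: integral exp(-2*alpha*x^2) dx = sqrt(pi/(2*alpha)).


integral |psi|^2 dx = A^2 * sqrt(pi/(2*alpha)) = 1
A^2 = sqrt(2*alpha/pi)
= sqrt(2 * 1.93 / pi)
= 1.108457
A = sqrt(1.108457)
= 1.0528

1.0528


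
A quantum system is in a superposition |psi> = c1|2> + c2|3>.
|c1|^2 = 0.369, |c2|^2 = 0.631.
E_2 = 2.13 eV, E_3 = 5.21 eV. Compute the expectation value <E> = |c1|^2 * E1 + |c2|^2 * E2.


<E> = |c1|^2 * E1 + |c2|^2 * E2
= 0.369 * 2.13 + 0.631 * 5.21
= 0.786 + 3.2875
= 4.0735 eV

4.0735


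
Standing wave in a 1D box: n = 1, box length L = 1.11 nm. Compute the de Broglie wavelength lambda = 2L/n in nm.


lambda = 2L / n
= 2 * 1.11 / 1
= 2.22 / 1
= 2.22 nm

2.22


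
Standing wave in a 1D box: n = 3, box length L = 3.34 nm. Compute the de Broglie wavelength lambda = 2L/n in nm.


lambda = 2L / n
= 2 * 3.34 / 3
= 6.68 / 3
= 2.2267 nm

2.2267


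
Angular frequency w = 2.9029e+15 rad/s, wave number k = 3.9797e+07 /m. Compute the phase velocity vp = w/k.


vp = w / k
= 2.9029e+15 / 3.9797e+07
= 7.2943e+07 m/s

7.2943e+07


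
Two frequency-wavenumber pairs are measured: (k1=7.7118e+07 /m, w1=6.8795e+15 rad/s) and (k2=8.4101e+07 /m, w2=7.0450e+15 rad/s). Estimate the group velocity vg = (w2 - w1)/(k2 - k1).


vg = (w2 - w1) / (k2 - k1)
= (7.0450e+15 - 6.8795e+15) / (8.4101e+07 - 7.7118e+07)
= 1.6550e+14 / 6.9830e+06
= 2.3700e+07 m/s

2.3700e+07


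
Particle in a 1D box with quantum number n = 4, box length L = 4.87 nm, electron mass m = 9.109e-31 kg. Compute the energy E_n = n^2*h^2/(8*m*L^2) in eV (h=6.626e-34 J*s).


E = n^2 * h^2 / (8 * m * L^2)
= 4^2 * (6.626e-34)^2 / (8 * 9.109e-31 * (4.87e-9)^2)
= 16 * 4.3904e-67 / (8 * 9.109e-31 * 2.3717e-17)
= 4.0645e-20 J
= 0.2537 eV

0.2537


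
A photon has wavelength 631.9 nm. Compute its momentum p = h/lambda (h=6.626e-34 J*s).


p = h / lambda
= 6.626e-34 / (631.9e-9)
= 6.626e-34 / 6.3190e-07
= 1.0486e-27 kg*m/s

1.0486e-27


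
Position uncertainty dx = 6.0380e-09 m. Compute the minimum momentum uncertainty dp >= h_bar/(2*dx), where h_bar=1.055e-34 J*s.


dp = h_bar / (2 * dx)
= 1.055e-34 / (2 * 6.0380e-09)
= 1.055e-34 / 1.2076e-08
= 8.7363e-27 kg*m/s

8.7363e-27


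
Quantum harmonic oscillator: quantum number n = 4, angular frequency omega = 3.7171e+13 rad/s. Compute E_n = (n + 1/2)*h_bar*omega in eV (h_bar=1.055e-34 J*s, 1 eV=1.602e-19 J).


E = (n + 1/2) * h_bar * omega
= (4 + 0.5) * 1.055e-34 * 3.7171e+13
= 4.5 * 3.9215e-21
= 1.7647e-20 J
= 0.1102 eV

0.1102


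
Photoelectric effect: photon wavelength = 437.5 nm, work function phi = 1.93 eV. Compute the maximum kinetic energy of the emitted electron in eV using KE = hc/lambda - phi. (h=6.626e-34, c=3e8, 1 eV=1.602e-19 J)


E_photon = hc / lambda
= (6.626e-34)(3e8) / (437.5e-9)
= 4.5435e-19 J
= 2.8362 eV
KE = E_photon - phi
= 2.8362 - 1.93
= 0.9062 eV

0.9062


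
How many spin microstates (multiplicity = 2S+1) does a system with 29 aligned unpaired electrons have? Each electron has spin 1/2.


Total spin S = N * (1/2) = 29 * 0.5 = 14.5
Spin multiplicity = 2S + 1
= 2 * 14.5 + 1
= 30

30


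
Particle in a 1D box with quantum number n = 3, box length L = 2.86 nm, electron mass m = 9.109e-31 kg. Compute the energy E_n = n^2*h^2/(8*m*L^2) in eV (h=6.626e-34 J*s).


E = n^2 * h^2 / (8 * m * L^2)
= 3^2 * (6.626e-34)^2 / (8 * 9.109e-31 * (2.86e-9)^2)
= 9 * 4.3904e-67 / (8 * 9.109e-31 * 8.1796e-18)
= 6.6291e-20 J
= 0.4138 eV

0.4138


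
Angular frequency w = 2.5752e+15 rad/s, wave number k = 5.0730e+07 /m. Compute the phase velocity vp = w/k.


vp = w / k
= 2.5752e+15 / 5.0730e+07
= 5.0763e+07 m/s

5.0763e+07


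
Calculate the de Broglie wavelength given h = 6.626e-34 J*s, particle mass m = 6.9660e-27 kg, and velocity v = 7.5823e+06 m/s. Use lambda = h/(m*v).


lambda = h / (m * v)
= 6.626e-34 / (6.9660e-27 * 7.5823e+06)
= 6.626e-34 / 5.2818e-20
= 1.2545e-14 m

1.2545e-14


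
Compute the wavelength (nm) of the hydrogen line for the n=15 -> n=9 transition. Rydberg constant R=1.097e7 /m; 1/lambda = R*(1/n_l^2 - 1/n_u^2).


1/lambda = R * (1/n_l^2 - 1/n_u^2)
= 1.097e7 * (1/9^2 - 1/15^2)
= 1.097e7 * (0.012346 - 0.004444)
= 1.097e7 * 0.007901
= 8.6677e+04 /m
lambda = 1 / 8.6677e+04 = 11537.1468 nm

11537.1468


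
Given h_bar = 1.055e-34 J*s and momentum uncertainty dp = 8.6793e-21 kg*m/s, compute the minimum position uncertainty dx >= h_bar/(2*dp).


dx = h_bar / (2 * dp)
= 1.055e-34 / (2 * 8.6793e-21)
= 1.055e-34 / 1.7359e-20
= 6.0777e-15 m

6.0777e-15


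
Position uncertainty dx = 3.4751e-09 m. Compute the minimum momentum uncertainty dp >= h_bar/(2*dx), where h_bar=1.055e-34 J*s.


dp = h_bar / (2 * dx)
= 1.055e-34 / (2 * 3.4751e-09)
= 1.055e-34 / 6.9502e-09
= 1.5179e-26 kg*m/s

1.5179e-26


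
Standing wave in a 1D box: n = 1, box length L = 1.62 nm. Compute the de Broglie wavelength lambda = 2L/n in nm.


lambda = 2L / n
= 2 * 1.62 / 1
= 3.24 / 1
= 3.24 nm

3.24


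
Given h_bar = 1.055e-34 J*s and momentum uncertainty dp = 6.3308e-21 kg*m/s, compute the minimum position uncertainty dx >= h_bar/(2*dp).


dx = h_bar / (2 * dp)
= 1.055e-34 / (2 * 6.3308e-21)
= 1.055e-34 / 1.2662e-20
= 8.3323e-15 m

8.3323e-15


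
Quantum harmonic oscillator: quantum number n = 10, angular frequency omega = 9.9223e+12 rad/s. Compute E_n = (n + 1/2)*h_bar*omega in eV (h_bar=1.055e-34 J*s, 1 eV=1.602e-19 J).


E = (n + 1/2) * h_bar * omega
= (10 + 0.5) * 1.055e-34 * 9.9223e+12
= 10.5 * 1.0468e-21
= 1.0991e-20 J
= 0.0686 eV

0.0686
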